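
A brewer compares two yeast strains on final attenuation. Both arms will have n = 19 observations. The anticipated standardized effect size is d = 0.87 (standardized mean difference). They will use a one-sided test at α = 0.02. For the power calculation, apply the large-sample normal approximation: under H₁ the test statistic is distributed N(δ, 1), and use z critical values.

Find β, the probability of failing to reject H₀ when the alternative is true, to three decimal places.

Noncentrality parameter: δ = d·√(n/2) = 0.87 × √(19/2) = 2.6815
Critical value for a one-sided test at α = 0.02: z_α = 2.054.
Power = P(Z > 2.054 − δ) = Φ(0.628) = 0.7349.
Type II error: β = 1 − power = 1 − 0.7349 = 0.2651.

β ≈ 0.265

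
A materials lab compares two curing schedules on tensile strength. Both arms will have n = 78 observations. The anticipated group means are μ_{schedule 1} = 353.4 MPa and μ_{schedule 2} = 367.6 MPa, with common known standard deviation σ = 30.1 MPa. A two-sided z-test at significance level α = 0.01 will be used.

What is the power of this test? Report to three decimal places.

Standardized effect: d = |μ_{schedule 1} − μ_{schedule 2}| / σ = |353.4 − 367.6| / 30.1 = 0.4718
Noncentrality parameter: δ = d·√(n/2) = 0.4718 × √(78/2) = 2.9461
Two-sided α = 0.01 → critical value z_{0.005} = 2.576.
Power = Φ(δ − 2.576) + Φ(−δ − 2.576) = Φ(0.370) + Φ(-5.522) = 0.6444 + 0.0000 = 0.6444.

Power ≈ 0.644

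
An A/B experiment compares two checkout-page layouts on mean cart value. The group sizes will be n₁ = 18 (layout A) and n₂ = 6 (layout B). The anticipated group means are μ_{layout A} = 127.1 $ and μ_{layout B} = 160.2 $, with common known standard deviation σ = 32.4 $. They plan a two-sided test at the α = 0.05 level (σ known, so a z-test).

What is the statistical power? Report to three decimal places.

Standardized effect: d = |μ_{layout A} − μ_{layout B}| / σ = |127.1 − 160.2| / 32.4 = 1.0216
Noncentrality parameter: λ = d / √(1/n₁ + 1/n₂) = 1.0216 / √(1/18 + 1/6) = 2.1672
Critical value for a two-sided test at α = 0.05: z_{α/2} = 1.960.
Power = Φ(λ − 1.960) + Φ(−λ − 1.960) = Φ(0.207) + Φ(-4.127) = 0.5821 + 0.0000 = 0.5821.

Power ≈ 0.582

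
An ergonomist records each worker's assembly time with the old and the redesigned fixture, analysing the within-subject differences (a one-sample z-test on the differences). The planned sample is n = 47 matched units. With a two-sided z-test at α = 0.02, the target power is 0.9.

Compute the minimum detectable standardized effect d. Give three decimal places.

Need Φ(δ − 2.326) = 0.9, so δ = 2.326 + 1.282 = 3.608.
(Lower-tail contribution to power is negligible for δ > 0.)
δ = d·√n ⇒ d = δ/√n = 3.608/√47 = 0.5263.

d ≈ 0.526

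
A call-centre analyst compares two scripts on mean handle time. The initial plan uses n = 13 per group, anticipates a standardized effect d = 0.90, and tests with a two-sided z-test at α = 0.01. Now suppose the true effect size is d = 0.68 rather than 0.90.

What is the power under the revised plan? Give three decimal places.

Power ≈ 0.200

With d = 0.68: δ = d·√(n/2) = 0.68 × √(13/2) = 1.7337. Critical value z_{0.005} = 2.576.
Revised power = Φ(δ − 2.576) + Φ(−δ − 2.576) = Φ(-0.842) + Φ(-4.309) = 0.1998 + 0.0000 = 0.1999.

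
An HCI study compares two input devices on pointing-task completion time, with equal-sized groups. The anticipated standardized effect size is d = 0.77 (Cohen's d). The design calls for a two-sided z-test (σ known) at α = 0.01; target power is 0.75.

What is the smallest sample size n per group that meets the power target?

Set Φ(δ − 2.576) = 0.75; then δ − 2.576 = Φ⁻¹(0.75) = 0.674, giving δ = 3.250.
(Ignoring the negligible lower-tail rejection probability gives the usual closed-form inversion.)
δ = d·√(n/2) ⇒ n = 2(δ/d)² = 2 × (3.250 / 0.77)² = 35.64.
Rounding up, n = 36 per group.

n = 36 per group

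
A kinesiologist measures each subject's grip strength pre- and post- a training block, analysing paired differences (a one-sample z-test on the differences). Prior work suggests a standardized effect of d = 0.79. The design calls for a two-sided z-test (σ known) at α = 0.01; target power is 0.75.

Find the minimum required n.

n = 17

For power 0.75 need Φ(δ − z_{0.005}) = 0.75, so δ = z_{0.005} + z_{0.25} = 2.576 + 0.674 = 3.250.
(The Φ(−δ − z_{α/2}) term is vanishingly small for δ > 0 and is dropped in the standard sample-size formula.)
δ = d·√n ⇒ n = (δ/d)² = (3.250 / 0.79)² = 16.93.
Round up to the next whole unit.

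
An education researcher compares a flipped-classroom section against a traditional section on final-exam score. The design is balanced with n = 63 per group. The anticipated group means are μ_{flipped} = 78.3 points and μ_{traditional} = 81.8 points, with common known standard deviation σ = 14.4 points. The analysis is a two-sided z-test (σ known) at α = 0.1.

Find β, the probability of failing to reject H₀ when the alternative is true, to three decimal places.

β ≈ 0.609

Standardized effect: d = |μ_{flipped} − μ_{traditional}| / σ = |78.3 − 81.8| / 14.4 = 0.2431
Noncentrality parameter: δ = d·√(n/2) = 0.2431 × √(63/2) = 1.3641
Two-sided α = 0.1 → critical value z_{0.05} = 1.645.
Power = Φ(δ − 1.645) + Φ(−δ − 1.645) = Φ(-0.281) + Φ(-3.009) = 0.3895 + 0.0013 = 0.3908.
Type II error: β = 1 − power = 1 − 0.3908 = 0.6092.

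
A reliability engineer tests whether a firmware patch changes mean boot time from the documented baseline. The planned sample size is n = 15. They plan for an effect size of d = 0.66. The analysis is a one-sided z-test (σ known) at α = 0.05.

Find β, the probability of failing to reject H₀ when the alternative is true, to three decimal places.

Noncentrality parameter: δ = d·√n = 0.66 × √15 = 2.5562
One-sided α = 0.05 → critical value z_{0.05} = 1.645.
Power = Φ(δ − 1.645) = Φ(0.911) = 0.8189.
Type II error: β = 1 − power = 1 − 0.8189 = 0.1811.

β ≈ 0.181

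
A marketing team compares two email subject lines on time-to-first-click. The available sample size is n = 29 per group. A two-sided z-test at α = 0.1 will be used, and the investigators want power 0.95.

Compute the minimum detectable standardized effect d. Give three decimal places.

Need Φ(δ − 1.645) = 0.95, so δ = 1.645 + 1.645 = 3.290.
(Lower-tail contribution to power is negligible for δ > 0.)
δ = d·√(n/2) ⇒ d = δ/√(n/2) = 3.290/√(29/2) = 0.8639.

d ≈ 0.864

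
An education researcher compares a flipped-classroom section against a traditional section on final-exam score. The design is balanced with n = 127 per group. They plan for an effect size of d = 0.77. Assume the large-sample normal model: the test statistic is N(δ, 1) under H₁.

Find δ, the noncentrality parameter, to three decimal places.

The noncentrality parameter scales effect size by the design's sample-size factor: δ = d·√(n/2) = 0.77 × √(127/2) = 6.1359

δ ≈ 6.136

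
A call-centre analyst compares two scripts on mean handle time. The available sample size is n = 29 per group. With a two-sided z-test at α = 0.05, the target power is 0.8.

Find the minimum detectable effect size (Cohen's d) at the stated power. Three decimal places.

Required noncentrality: δ = z_{0.025} + z_{0.20} = 1.960 + 0.842 = 2.802.
(Lower-tail contribution to power is negligible for δ > 0.)
δ = d·√(n/2) ⇒ d = δ/√(n/2) = 2.802/√(29/2) = 0.7357.

d ≈ 0.736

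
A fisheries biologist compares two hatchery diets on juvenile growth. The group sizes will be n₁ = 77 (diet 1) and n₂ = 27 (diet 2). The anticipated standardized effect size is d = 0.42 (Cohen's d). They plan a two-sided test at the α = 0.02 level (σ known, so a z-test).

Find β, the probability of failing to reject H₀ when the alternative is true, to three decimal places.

Noncentrality parameter: δ = d / √(1/n₁ + 1/n₂) = 0.42 / √(1/77 + 1/27) = 1.8778
Two-sided α = 0.02 → critical value z_{0.01} = 2.326.
Power = Φ(δ − 2.326) + Φ(−δ − 2.326) = Φ(-0.449) + Φ(-4.204) = 0.3269 + 0.0000 = 0.3269.
Type II error: β = 1 − power = 1 − 0.3269 = 0.6731.

β ≈ 0.673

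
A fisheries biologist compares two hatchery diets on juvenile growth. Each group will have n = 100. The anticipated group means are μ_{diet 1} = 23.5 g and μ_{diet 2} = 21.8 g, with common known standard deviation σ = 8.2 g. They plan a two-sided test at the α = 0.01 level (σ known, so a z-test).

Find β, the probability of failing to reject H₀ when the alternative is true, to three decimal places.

β ≈ 0.866

Standardized effect: d = |μ_{diet 1} − μ_{diet 2}| / σ = |23.5 − 21.8| / 8.2 = 0.2073
Noncentrality parameter: δ = d·√(n/2) = 0.2073 × √(100/2) = 1.4660
Critical value for a two-sided test at α = 0.01: z_{α/2} = 2.576.
Power = Φ(δ − 2.576) + Φ(−δ − 2.576) = Φ(-1.110) + Φ(-4.042) = 0.1335 + 0.0000 = 0.1336.
Type II error: β = 1 − power = 1 − 0.1336 = 0.8664.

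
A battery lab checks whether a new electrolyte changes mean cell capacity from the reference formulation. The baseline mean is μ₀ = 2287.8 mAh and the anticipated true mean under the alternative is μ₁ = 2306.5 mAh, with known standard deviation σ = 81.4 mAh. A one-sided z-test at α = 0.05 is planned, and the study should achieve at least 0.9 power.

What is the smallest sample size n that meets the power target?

n = 163

Standardized effect: d = |μ₁ − μ₀| / σ = |2306.5 − 2287.8| / 81.4 = 0.2297
Set Φ(δ − 1.645) = 0.9; then δ − 1.645 = Φ⁻¹(0.9) = 1.282, giving δ = 2.926.
δ = d·√n ⇒ n = (δ/d)² = (2.926 / 0.2297)² = 162.27.
Rounding up, n = 163.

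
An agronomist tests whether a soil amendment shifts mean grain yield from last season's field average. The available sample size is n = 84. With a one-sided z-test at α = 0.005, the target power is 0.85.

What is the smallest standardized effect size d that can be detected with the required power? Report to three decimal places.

Required noncentrality: δ = z_{0.005} + z_{0.15} = 2.576 + 1.036 = 3.612.
δ = d·√n ⇒ d = δ/√n = 3.612/√84 = 0.3941.

d ≈ 0.394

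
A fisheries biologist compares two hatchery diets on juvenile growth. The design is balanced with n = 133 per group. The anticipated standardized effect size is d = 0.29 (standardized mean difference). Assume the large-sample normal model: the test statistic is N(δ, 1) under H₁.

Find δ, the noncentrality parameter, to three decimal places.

δ = d·√(n/2) = 0.29 × √(133/2) = 2.3649

δ ≈ 2.365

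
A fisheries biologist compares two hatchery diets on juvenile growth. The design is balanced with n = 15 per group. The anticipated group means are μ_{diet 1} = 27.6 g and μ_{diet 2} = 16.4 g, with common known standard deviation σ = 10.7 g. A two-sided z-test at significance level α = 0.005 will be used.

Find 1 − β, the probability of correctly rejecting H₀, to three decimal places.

Power ≈ 0.524

Standardized effect: d = |μ_{diet 1} − μ_{diet 2}| / σ = |27.6 − 16.4| / 10.7 = 1.0467
Noncentrality parameter: δ = d·√(n/2) = 1.0467 × √(15/2) = 2.8666
Critical value for a two-sided test at α = 0.005: z_{α/2} = 2.807.
Power = Φ(δ − 2.807) + Φ(−δ − 2.807) = Φ(0.060) + Φ(-5.674) = 0.5237 + 0.0000 = 0.5237.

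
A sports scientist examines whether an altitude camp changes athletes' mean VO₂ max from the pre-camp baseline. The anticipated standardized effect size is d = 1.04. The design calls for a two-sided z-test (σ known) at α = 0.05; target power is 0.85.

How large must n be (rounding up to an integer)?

Set Φ(δ − 1.960) = 0.85; then δ − 1.960 = Φ⁻¹(0.85) = 1.036, giving δ = 2.996.
(Ignoring the negligible lower-tail rejection probability gives the usual closed-form inversion.)
δ = d·√n ⇒ n = (δ/d)² = (2.996 / 1.04)² = 8.30.
Rounding up, n = 9.

n = 9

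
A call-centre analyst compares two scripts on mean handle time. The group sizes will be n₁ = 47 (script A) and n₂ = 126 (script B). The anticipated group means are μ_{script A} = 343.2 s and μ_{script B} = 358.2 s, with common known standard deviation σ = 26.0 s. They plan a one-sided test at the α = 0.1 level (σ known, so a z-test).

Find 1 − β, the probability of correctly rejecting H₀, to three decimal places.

Power ≈ 0.982

Standardized effect: d = |μ_{script A} − μ_{script B}| / σ = |343.2 − 358.2| / 26.0 = 0.5769
Noncentrality parameter: δ = d / √(1/n₁ + 1/n₂) = 0.5769 / √(1/47 + 1/126) = 3.3754
Critical value for a one-sided test at α = 0.1: z_α = 1.282.
Power = P(Z > 1.282 − δ) = Φ(2.094) = 0.9819.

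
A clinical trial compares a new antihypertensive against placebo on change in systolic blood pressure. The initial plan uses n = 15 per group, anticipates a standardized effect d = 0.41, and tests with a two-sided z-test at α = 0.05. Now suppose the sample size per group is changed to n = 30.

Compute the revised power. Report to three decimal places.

With n = 30 per group: δ = d·√(n/2) = 0.41 × √(30/2) = 1.5879. Critical value z_{0.025} = 1.960.
Revised power = Φ(δ − 1.960) + Φ(−δ − 1.960) = Φ(-0.372) + Φ(-3.548) = 0.3549 + 0.0002 = 0.3551.

Power ≈ 0.355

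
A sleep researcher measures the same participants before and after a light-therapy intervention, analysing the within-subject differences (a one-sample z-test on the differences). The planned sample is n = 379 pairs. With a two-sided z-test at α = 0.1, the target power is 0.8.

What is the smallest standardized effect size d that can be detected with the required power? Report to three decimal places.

d ≈ 0.128

Need Φ(δ − 1.645) = 0.8, so δ = 1.645 + 0.842 = 2.486.
(The second rejection-region term Φ(−δ − z_{α/2}) is negligible and dropped.)
δ = d·√n ⇒ d = δ/√n = 2.486/√379 = 0.1277.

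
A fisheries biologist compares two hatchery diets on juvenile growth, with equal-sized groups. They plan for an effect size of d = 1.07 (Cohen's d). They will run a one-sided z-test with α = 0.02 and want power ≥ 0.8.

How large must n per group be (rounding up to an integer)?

n = 15 per group

Set Φ(δ − 2.054) = 0.8; then δ − 2.054 = Φ⁻¹(0.8) = 0.842, giving δ = 2.895.
δ = d·√(n/2) ⇒ n = 2(δ/d)² = 2 × (2.895 / 1.07)² = 14.64.
Rounding up, n = 15 per group.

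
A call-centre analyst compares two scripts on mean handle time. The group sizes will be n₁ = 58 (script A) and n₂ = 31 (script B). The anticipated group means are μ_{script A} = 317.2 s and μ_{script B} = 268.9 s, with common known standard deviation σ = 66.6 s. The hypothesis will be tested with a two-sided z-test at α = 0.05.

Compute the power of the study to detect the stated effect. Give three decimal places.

Standardized effect: d = |μ_{script A} − μ_{script B}| / σ = |317.2 − 268.9| / 66.6 = 0.7252
Noncentrality parameter: δ = d / √(1/n₁ + 1/n₂) = 0.7252 / √(1/58 + 1/31) = 3.2597
Two-sided α = 0.05 → critical value z_{0.025} = 1.960.
Power = Φ(δ − 1.960) + Φ(−δ − 1.960) = Φ(1.300) + Φ(-5.220) = 0.9031 + 0.0000 = 0.9031.

Power ≈ 0.903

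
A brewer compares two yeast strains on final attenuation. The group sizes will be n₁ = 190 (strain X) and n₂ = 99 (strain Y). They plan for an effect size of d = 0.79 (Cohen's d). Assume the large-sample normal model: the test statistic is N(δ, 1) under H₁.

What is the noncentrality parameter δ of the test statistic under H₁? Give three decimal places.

δ = d / √(1/n₁ + 1/n₂) = 0.79 / √(1/190 + 1/99) = 6.3734

δ ≈ 6.373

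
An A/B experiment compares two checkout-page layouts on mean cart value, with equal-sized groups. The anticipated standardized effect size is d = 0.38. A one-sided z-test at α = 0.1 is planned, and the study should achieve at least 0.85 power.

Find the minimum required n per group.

For power 0.85 need Φ(δ − z_{0.1}) = 0.85, so δ = z_{0.1} + z_{0.15} = 1.282 + 1.036 = 2.318.
δ = d·√(n/2) ⇒ n = 2(δ/d)² = 2 × (2.318 / 0.38)² = 74.42.
Round up to the next whole unit.

n = 75 per group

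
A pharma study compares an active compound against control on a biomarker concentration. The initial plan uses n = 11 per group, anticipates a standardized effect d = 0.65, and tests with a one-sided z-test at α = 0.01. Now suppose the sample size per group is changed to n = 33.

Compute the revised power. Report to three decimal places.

With n = 33 per group: δ = d·√(n/2) = 0.65 × √(33/2) = 2.6403. Critical value z_{0.01} = 2.326.
Revised power = P(Z > 2.326 − δ) = Φ(0.314) = 0.6232.

Power ≈ 0.623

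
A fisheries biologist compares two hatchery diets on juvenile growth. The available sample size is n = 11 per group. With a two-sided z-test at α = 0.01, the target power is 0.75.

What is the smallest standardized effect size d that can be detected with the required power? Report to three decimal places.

d ≈ 1.386

Need Φ(δ − 2.576) = 0.75, so δ = 2.576 + 0.674 = 3.250.
(Lower-tail contribution to power is negligible for δ > 0.)
δ = d·√(n/2) ⇒ d = δ/√(n/2) = 3.250/√(11/2) = 1.3859.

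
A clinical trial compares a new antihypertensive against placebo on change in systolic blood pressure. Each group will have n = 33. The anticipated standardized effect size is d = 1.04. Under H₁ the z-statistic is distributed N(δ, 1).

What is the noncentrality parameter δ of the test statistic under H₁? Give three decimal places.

δ ≈ 4.224

δ = d·√(n/2) = 1.04 × √(33/2) = 4.2245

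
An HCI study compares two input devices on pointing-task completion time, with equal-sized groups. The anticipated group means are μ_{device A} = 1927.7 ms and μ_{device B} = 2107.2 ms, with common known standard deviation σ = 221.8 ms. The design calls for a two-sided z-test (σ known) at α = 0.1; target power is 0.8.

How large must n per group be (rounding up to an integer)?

Standardized effect: d = |μ_{device A} − μ_{device B}| / σ = |1927.7 − 2107.2| / 221.8 = 0.8093
Set Φ(δ − 1.645) = 0.8; then δ − 1.645 = Φ⁻¹(0.8) = 0.842, giving δ = 2.486.
(The Φ(−δ − z_{α/2}) term is vanishingly small for δ > 0 and is dropped in the standard sample-size formula.)
δ = d·√(n/2) ⇒ n = 2(δ/d)² = 2 × (2.486 / 0.8093)² = 18.88.
Rounding up, n = 19 per group.

n = 19 per group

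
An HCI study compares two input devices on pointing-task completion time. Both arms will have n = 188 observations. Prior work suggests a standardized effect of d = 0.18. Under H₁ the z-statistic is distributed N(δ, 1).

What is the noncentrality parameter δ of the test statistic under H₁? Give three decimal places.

The noncentrality parameter scales effect size by the design's sample-size factor: δ = d·√(n/2) = 0.18 × √(188/2) = 1.7452

δ ≈ 1.745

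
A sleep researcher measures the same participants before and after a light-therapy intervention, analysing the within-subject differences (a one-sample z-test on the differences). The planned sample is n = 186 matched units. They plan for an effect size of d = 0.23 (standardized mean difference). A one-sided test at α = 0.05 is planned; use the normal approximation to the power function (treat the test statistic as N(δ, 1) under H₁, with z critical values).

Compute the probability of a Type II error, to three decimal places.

Noncentrality parameter: δ = d·√n = 0.23 × √186 = 3.1368
Critical value for a one-sided test at α = 0.05: z_α = 1.645.
Power = Φ(δ − 1.645) = Φ(1.492) = 0.9321.
Type II error: β = 1 − power = 1 − 0.9321 = 0.0679.

β ≈ 0.068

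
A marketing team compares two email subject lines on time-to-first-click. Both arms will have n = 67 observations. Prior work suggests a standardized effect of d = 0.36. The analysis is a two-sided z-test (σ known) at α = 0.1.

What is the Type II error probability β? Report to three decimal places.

Noncentrality parameter: λ = d·√(n/2) = 0.36 × √(67/2) = 2.0837
Two-sided α = 0.1 → critical value z_{0.05} = 1.645.
Power = Φ(λ − 1.645) + Φ(−λ − 1.645) = Φ(0.439) + Φ(-3.729) = 0.6696 + 0.0001 = 0.6697.
Type II error: β = 1 − power = 1 − 0.6697 = 0.3303.

β ≈ 0.330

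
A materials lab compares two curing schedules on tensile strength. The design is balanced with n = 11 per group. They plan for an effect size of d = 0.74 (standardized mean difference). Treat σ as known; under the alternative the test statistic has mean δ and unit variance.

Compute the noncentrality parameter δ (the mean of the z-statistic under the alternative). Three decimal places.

δ = d·√(n/2) = 0.74 × √(11/2) = 1.7355

δ ≈ 1.735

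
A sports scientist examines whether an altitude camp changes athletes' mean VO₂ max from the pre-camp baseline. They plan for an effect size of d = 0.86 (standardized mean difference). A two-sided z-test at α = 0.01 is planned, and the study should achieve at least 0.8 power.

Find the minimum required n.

For power 0.8 need Φ(δ − z_{0.005}) = 0.8, so δ = z_{0.005} + z_{0.20} = 2.576 + 0.842 = 3.417.
(Ignoring the negligible lower-tail rejection probability gives the usual closed-form inversion.)
δ = d·√n ⇒ n = (δ/d)² = (3.417 / 0.86)² = 15.79.
Round up to the next whole unit.

n = 16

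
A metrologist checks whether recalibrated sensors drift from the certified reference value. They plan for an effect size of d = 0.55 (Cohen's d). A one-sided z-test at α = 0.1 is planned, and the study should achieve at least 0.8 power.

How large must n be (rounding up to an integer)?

Set Φ(δ − 1.282) = 0.8; then δ − 1.282 = Φ⁻¹(0.8) = 0.842, giving δ = 2.123.
δ = d·√n ⇒ n = (δ/d)² = (2.123 / 0.55)² = 14.90.
Round up to the next whole unit.

n = 15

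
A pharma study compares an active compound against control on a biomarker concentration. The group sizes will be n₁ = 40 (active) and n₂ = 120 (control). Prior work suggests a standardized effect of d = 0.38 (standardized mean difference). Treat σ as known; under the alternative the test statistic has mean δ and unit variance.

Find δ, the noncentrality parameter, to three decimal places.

The noncentrality parameter scales effect size by the design's sample-size factor: δ = d / √(1/n₁ + 1/n₂) = 0.38 / √(1/40 + 1/120) = 2.0813

δ ≈ 2.081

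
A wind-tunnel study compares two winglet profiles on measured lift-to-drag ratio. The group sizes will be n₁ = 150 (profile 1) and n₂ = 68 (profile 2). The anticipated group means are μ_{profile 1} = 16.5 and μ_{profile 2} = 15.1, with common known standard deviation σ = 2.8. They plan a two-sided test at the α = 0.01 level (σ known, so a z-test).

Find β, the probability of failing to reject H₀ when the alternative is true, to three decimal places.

Standardized effect: d = |μ_{profile 1} − μ_{profile 2}| / σ = |16.5 − 15.1| / 2.8 = 0.5000
Noncentrality parameter: δ = d / √(1/n₁ + 1/n₂) = 0.5000 / √(1/150 + 1/68) = 3.4201
Two-sided α = 0.01 → critical value z_{0.005} = 2.576.
Power = Φ(δ − 2.576) + Φ(−δ − 2.576) = Φ(0.844) + Φ(-5.996) = 0.8007 + 0.0000 = 0.8007.
Type II error: β = 1 − power = 1 − 0.8007 = 0.1993.

β ≈ 0.199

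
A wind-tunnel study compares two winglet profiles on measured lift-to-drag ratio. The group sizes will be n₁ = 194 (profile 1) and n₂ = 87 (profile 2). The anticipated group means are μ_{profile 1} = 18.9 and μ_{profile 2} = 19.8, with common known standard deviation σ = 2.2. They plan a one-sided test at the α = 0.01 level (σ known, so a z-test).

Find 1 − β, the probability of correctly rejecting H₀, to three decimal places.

Power ≈ 0.801

Standardized effect: d = |μ_{profile 1} − μ_{profile 2}| / σ = |18.9 − 19.8| / 2.2 = 0.4091
Noncentrality parameter: δ = d / √(1/n₁ + 1/n₂) = 0.4091 / √(1/194 + 1/87) = 3.1705
One-sided α = 0.01 → critical value z_{0.01} = 2.326.
Power = Φ(δ − 2.326) = Φ(0.844) = 0.8007.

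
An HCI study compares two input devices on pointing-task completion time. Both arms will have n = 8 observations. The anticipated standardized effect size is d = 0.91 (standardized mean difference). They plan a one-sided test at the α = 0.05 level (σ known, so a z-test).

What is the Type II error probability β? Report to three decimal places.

Noncentrality parameter: δ = d·√(n/2) = 0.91 × √(8/2) = 1.8200
One-sided α = 0.05 → critical value z_{0.05} = 1.645.
Power = Φ(δ − 1.645) = Φ(0.175) = 0.5695.
Type II error: β = 1 − power = 1 − 0.5695 = 0.4305.

β ≈ 0.430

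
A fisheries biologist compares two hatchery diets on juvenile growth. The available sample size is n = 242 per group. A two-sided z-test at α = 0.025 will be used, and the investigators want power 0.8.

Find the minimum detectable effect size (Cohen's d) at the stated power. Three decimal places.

d ≈ 0.280

Need Φ(δ − 2.241) = 0.8, so δ = 2.241 + 0.842 = 3.083.
(Lower-tail contribution to power is negligible for δ > 0.)
δ = d·√(n/2) ⇒ d = δ/√(n/2) = 3.083/√(242/2) = 0.2803.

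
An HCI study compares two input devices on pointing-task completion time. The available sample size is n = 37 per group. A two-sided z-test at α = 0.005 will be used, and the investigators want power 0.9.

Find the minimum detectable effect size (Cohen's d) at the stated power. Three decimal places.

Required noncentrality: δ = z_{0.0025} + z_{0.10} = 2.807 + 1.282 = 4.089.
(Lower-tail contribution to power is negligible for δ > 0.)
δ = d·√(n/2) ⇒ d = δ/√(n/2) = 4.089/√(37/2) = 0.9506.

d ≈ 0.951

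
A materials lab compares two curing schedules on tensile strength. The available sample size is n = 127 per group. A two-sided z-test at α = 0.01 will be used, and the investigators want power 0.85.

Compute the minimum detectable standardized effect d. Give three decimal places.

Required noncentrality: δ = z_{0.005} + z_{0.15} = 2.576 + 1.036 = 3.612.
(Lower-tail contribution to power is negligible for δ > 0.)
δ = d·√(n/2) ⇒ d = δ/√(n/2) = 3.612/√(127/2) = 0.4533.

d ≈ 0.453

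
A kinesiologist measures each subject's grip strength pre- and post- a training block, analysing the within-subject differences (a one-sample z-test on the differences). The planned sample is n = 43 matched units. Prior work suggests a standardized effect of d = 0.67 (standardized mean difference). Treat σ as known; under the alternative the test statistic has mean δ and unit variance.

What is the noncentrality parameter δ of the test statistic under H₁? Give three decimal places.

δ ≈ 4.393

The noncentrality parameter scales effect size by the design's sample-size factor: δ = d·√n = 0.67 × √43 = 4.3935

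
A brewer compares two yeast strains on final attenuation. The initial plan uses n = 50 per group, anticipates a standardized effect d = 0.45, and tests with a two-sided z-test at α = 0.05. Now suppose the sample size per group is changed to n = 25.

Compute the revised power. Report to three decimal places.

With n = 25 per group: δ = d·√(n/2) = 0.45 × √(25/2) = 1.5910. Critical value z_{0.025} = 1.960.
Revised power = Φ(δ − 1.960) + Φ(−δ − 1.960) = Φ(-0.369) + Φ(-3.551) = 0.3561 + 0.0002 = 0.3563.

Power ≈ 0.356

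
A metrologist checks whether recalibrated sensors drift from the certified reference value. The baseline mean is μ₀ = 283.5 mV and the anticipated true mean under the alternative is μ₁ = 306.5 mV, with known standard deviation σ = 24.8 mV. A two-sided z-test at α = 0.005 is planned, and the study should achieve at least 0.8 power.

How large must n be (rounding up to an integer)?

Standardized effect: d = |μ₁ − μ₀| / σ = |306.5 − 283.5| / 24.8 = 0.9274
Set Φ(δ − 2.807) = 0.8; then δ − 2.807 = Φ⁻¹(0.8) = 0.842, giving δ = 3.649.
(The Φ(−δ − z_{α/2}) term is vanishingly small for δ > 0 and is dropped in the standard sample-size formula.)
δ = d·√n ⇒ n = (δ/d)² = (3.649 / 0.9274)² = 15.48.
Rounding up, n = 16.

n = 16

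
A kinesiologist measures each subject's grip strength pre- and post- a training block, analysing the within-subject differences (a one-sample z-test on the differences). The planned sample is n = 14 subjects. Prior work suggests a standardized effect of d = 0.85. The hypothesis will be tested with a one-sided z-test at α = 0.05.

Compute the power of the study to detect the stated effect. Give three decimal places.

Noncentrality parameter: δ = d·√n = 0.85 × √14 = 3.1804
One-sided α = 0.05 → critical value z_{0.05} = 1.645.
Power = P(Z > 1.645 − δ) = Φ(1.536) = 0.9377.

Power ≈ 0.938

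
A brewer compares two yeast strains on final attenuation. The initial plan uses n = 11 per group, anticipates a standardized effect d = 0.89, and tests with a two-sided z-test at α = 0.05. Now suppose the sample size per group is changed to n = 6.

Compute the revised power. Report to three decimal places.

With n = 6 per group: δ = d·√(n/2) = 0.89 × √(6/2) = 1.5415. Critical value z_{0.025} = 1.960.
Revised power = Φ(δ − 1.960) + Φ(−δ − 1.960) = Φ(-0.418) + Φ(-3.501) = 0.3378 + 0.0002 = 0.3380.

Power ≈ 0.338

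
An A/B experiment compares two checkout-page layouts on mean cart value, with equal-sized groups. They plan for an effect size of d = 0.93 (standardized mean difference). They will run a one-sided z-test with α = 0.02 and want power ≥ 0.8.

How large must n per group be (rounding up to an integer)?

Set Φ(δ − 2.054) = 0.8; then δ − 2.054 = Φ⁻¹(0.8) = 0.842, giving δ = 2.895.
δ = d·√(n/2) ⇒ n = 2(δ/d)² = 2 × (2.895 / 0.93)² = 19.39.
Round up to the next whole unit.

n = 20 per group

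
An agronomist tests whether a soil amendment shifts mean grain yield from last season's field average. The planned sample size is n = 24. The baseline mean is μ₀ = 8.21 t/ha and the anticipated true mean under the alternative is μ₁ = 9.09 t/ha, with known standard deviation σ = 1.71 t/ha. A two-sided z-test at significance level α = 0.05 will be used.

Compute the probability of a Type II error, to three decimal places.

Standardized effect: d = |μ₁ − μ₀| / σ = |9.09 − 8.21| / 1.71 = 0.5146
Noncentrality parameter: δ = d·√n = 0.5146 × √24 = 2.5211
Critical value for a two-sided test at α = 0.05: z_{α/2} = 1.960.
Power = Φ(δ − 1.960) + Φ(−δ − 1.960) = Φ(0.561) + Φ(-4.481) = 0.7127 + 0.0000 = 0.7127.
Type II error: β = 1 − power = 1 − 0.7127 = 0.2873.

β ≈ 0.287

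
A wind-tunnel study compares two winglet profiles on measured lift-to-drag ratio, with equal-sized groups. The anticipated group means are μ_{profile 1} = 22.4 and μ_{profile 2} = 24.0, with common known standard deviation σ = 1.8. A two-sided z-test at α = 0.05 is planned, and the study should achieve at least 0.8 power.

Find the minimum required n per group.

Standardized effect: d = |μ_{profile 1} − μ_{profile 2}| / σ = |22.4 − 24.0| / 1.8 = 0.8889
For power 0.8 need Φ(δ − z_{0.025}) = 0.8, so δ = z_{0.025} + z_{0.20} = 1.960 + 0.842 = 2.802.
(Ignoring the negligible lower-tail rejection probability gives the usual closed-form inversion.)
δ = d·√(n/2) ⇒ n = 2(δ/d)² = 2 × (2.802 / 0.8889)² = 19.87.
Round up to the next whole unit.

n = 20 per group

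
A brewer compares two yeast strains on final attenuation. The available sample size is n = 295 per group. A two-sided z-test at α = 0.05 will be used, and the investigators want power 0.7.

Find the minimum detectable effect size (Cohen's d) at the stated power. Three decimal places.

d ≈ 0.205

Need Φ(δ − 1.960) = 0.7, so δ = 1.960 + 0.524 = 2.484.
(The second rejection-region term Φ(−δ − z_{α/2}) is negligible and dropped.)
δ = d·√(n/2) ⇒ d = δ/√(n/2) = 2.484/√(295/2) = 0.2046.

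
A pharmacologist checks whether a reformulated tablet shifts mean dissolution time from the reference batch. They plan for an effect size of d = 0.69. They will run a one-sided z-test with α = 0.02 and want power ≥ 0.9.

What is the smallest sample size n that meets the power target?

n = 24

For power 0.9 need Φ(δ − z_{0.02}) = 0.9, so δ = z_{0.02} + z_{0.10} = 2.054 + 1.282 = 3.335.
δ = d·√n ⇒ n = (δ/d)² = (3.335 / 0.69)² = 23.37.
Rounding up, n = 24.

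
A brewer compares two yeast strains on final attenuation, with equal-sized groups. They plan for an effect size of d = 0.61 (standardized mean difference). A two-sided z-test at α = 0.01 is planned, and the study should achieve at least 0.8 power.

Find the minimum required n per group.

For power 0.8 need Φ(δ − z_{0.005}) = 0.8, so δ = z_{0.005} + z_{0.20} = 2.576 + 0.842 = 3.417.
(Ignoring the negligible lower-tail rejection probability gives the usual closed-form inversion.)
δ = d·√(n/2) ⇒ n = 2(δ/d)² = 2 × (3.417 / 0.61)² = 62.77.
Rounding up, n = 63 per group.

n = 63 per group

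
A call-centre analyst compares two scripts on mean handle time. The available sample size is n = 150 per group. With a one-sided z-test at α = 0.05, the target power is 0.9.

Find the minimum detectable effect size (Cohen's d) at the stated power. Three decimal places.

d ≈ 0.338

Need Φ(δ − 1.645) = 0.9, so δ = 1.645 + 1.282 = 2.926.
δ = d·√(n/2) ⇒ d = δ/√(n/2) = 2.926/√(150/2) = 0.3379.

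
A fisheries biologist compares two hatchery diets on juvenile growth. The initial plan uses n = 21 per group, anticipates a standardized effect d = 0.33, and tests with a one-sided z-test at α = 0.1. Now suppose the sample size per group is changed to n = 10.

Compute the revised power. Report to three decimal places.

With n = 10 per group: δ = d·√(n/2) = 0.33 × √(10/2) = 0.7379. Critical value z_{0.1} = 1.282.
Revised power = P(Z > 1.282 − δ) = Φ(-0.544) = 0.2933.

Power ≈ 0.293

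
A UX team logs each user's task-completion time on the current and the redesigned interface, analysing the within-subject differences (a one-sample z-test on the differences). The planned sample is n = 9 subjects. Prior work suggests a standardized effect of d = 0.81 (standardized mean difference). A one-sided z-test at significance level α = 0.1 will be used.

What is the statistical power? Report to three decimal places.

Power ≈ 0.875

Noncentrality parameter: λ = d·√n = 0.81 × √9 = 2.4300
Critical value for a one-sided test at α = 0.1: z_α = 1.282.
Power = P(Z > 1.282 − λ) = Φ(1.148) = 0.8746.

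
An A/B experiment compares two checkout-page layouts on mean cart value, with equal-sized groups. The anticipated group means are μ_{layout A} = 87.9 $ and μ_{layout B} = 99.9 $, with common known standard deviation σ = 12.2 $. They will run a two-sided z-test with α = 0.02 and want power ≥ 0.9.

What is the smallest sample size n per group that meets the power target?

Standardized effect: d = |μ_{layout A} − μ_{layout B}| / σ = |87.9 − 99.9| / 12.2 = 0.9836
Set Φ(δ − 2.326) = 0.9; then δ − 2.326 = Φ⁻¹(0.9) = 1.282, giving δ = 3.608.
(Ignoring the negligible lower-tail rejection probability gives the usual closed-form inversion.)
δ = d·√(n/2) ⇒ n = 2(δ/d)² = 2 × (3.608 / 0.9836)² = 26.91.
Rounding up, n = 27 per group.

n = 27 per group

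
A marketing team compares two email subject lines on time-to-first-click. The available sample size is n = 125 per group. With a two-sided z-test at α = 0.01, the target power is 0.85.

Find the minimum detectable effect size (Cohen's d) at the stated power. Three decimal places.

Need Φ(δ − 2.576) = 0.85, so δ = 2.576 + 1.036 = 3.612.
(The second rejection-region term Φ(−δ − z_{α/2}) is negligible and dropped.)
δ = d·√(n/2) ⇒ d = δ/√(n/2) = 3.612/√(125/2) = 0.4569.

d ≈ 0.457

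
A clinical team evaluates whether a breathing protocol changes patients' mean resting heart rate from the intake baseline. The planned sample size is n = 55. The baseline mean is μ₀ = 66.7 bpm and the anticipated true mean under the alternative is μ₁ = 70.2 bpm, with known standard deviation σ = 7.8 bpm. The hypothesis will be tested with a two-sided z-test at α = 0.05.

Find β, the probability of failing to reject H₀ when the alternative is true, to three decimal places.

β ≈ 0.086

Standardized effect: d = |μ₁ − μ₀| / σ = |70.2 − 66.7| / 7.8 = 0.4487
Noncentrality parameter: δ = d·√n = 0.4487 × √55 = 3.3278
Critical value for a two-sided test at α = 0.05: z_{α/2} = 1.960.
Power = Φ(δ − 1.960) + Φ(−δ − 1.960) = Φ(1.368) + Φ(-5.288) = 0.9143 + 0.0000 = 0.9143.
Type II error: β = 1 − power = 1 − 0.9143 = 0.0857.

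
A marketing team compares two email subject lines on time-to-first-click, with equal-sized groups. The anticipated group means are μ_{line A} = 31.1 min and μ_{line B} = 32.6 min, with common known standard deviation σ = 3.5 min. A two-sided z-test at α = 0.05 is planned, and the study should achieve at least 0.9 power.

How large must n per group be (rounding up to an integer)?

Standardized effect: d = |μ_{line A} − μ_{line B}| / σ = |31.1 − 32.6| / 3.5 = 0.4286
For power 0.9 need Φ(δ − z_{0.025}) = 0.9, so δ = z_{0.025} + z_{0.10} = 1.960 + 1.282 = 3.242.
(The Φ(−δ − z_{α/2}) term is vanishingly small for δ > 0 and is dropped in the standard sample-size formula.)
δ = d·√(n/2) ⇒ n = 2(δ/d)² = 2 × (3.242 / 0.4286)² = 114.41.
Rounding up, n = 115 per group.

n = 115 per group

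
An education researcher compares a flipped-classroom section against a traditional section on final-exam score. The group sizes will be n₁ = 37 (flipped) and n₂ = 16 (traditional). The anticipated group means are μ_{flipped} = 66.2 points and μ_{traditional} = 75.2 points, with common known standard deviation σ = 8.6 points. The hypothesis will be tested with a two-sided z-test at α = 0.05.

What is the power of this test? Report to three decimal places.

Power ≈ 0.938

Standardized effect: d = |μ_{flipped} − μ_{traditional}| / σ = |66.2 − 75.2| / 8.6 = 1.0465
Noncentrality parameter: δ = d / √(1/n₁ + 1/n₂) = 1.0465 / √(1/37 + 1/16) = 3.4976
Critical value for a two-sided test at α = 0.05: z_{α/2} = 1.960.
Power = Φ(δ − 1.960) + Φ(−δ − 1.960) = Φ(1.538) + Φ(-5.458) = 0.9379 + 0.0000 = 0.9379.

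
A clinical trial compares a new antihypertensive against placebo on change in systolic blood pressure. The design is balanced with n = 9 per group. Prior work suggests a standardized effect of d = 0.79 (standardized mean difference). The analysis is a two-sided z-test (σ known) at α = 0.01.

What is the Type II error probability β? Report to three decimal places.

β ≈ 0.816

Noncentrality parameter: δ = d·√(n/2) = 0.79 × √(9/2) = 1.6758
Two-sided α = 0.01 → critical value z_{0.005} = 2.576.
Power = Φ(δ − 2.576) + Φ(−δ − 2.576) = Φ(-0.900) + Φ(-4.252) = 0.1841 + 0.0000 = 0.1841.
Type II error: β = 1 − power = 1 − 0.1841 = 0.8159.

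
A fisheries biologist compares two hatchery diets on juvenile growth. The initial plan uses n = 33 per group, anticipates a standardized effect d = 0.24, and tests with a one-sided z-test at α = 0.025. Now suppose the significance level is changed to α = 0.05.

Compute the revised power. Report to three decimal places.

δ = d·√(n/2) = 0.24 × √(33/2) = 0.9749 (unchanged). New critical value: z_{0.05} = 1.645.
Revised power = P(Z > 1.645 − δ) = Φ(-0.670) = 0.2514.

Power ≈ 0.251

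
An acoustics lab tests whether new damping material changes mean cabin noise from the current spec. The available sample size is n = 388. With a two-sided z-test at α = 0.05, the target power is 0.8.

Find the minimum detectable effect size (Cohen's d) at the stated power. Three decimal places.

Required noncentrality: δ = z_{0.025} + z_{0.20} = 1.960 + 0.842 = 2.802.
(Lower-tail contribution to power is negligible for δ > 0.)
δ = d·√n ⇒ d = δ/√n = 2.802/√388 = 0.1422.

d ≈ 0.142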